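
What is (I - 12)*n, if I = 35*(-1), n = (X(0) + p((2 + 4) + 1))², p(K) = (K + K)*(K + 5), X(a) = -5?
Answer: -1248743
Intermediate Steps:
p(K) = 2*K*(5 + K) (p(K) = (2*K)*(5 + K) = 2*K*(5 + K))
n = 26569 (n = (-5 + 2*((2 + 4) + 1)*(5 + ((2 + 4) + 1)))² = (-5 + 2*(6 + 1)*(5 + (6 + 1)))² = (-5 + 2*7*(5 + 7))² = (-5 + 2*7*12)² = (-5 + 168)² = 163² = 26569)
I = -35
(I - 12)*n = (-35 - 12)*26569 = -47*26569 = -1248743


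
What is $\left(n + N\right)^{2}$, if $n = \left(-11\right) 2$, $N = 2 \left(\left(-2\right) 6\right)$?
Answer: $2116$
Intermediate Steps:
$N = -24$ ($N = 2 \left(-12\right) = -24$)
$n = -22$
$\left(n + N\right)^{2} = \left(-22 - 24\right)^{2} = \left(-46\right)^{2} = 2116$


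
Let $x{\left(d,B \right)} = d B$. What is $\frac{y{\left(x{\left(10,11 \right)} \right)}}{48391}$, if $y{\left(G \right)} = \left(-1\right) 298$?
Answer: $- \frac{298}{48391} \approx -0.0061582$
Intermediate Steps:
$x{\left(d,B \right)} = B d$
$y{\left(G \right)} = -298$
$\frac{y{\left(x{\left(10,11 \right)} \right)}}{48391} = - \frac{298}{48391}$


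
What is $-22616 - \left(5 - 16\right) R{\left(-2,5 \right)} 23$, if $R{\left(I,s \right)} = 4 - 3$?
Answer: $-22363$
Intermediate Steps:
$R{\left(I,s \right)} = 1$ ($R{\left(I,s \right)} = 4 - 3 = 1$)
$-22616 - \left(5 - 16\right) R{\left(-2,5 \right)} 23 = -22616 - \left(5 - 16\right) 1 \cdot 23 = -22616 - \left(-11\right) 1 \cdot 23 = -22616 - \left(-11\right) 23 = -22616 - -253 = -22616 + 253 = -22363$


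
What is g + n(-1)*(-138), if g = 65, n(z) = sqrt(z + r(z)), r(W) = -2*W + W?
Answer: 65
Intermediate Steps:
r(W) = -W
n(z) = 0 (n(z) = sqrt(z - z) = sqrt(0) = 0)
g + n(-1)*(-138) = 65 + 0*(-138) = 65 + 0 = 65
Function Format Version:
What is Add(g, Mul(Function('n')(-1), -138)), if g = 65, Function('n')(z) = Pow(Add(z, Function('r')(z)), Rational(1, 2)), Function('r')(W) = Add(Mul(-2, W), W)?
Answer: 65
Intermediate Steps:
Function('r')(W) = Mul(-1, W)
Function('n')(z) = 0 (Function('n')(z) = Pow(Add(z, Mul(-1, z)), Rational(1, 2)) = Pow(0, Rational(1, 2)) = 0)
Add(g, Mul(Function('n')(-1), -138)) = Add(65, Mul(0, -138)) = Add(65, 0) = 65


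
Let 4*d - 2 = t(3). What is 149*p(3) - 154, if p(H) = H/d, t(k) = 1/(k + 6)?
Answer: 13166/19 ≈ 692.95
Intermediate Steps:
t(k) = 1/(6 + k)
d = 19/36 (d = ½ + 1/(4*(6 + 3)) = ½ + (¼)/9 = ½ + (¼)*(⅑) = ½ + 1/36 = 19/36 ≈ 0.52778)
p(H) = 36*H/19 (p(H) = H/(19/36) = H*(36/19) = 36*H/19)
149*p(3) - 154 = 149*((36/19)*3) - 154 = 149*(108/19) - 154 = 16092/19 - 154 = 13166/19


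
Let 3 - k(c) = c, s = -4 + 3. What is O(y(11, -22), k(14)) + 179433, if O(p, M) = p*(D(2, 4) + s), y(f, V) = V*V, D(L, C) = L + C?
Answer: 181853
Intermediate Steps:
D(L, C) = C + L
s = -1
y(f, V) = V²
k(c) = 3 - c
O(p, M) = 5*p (O(p, M) = p*((4 + 2) - 1) = p*(6 - 1) = p*5 = 5*p)
O(y(11, -22), k(14)) + 179433 = 5*(-22)² + 179433 = 5*484 + 179433 = 2420 + 179433 = 181853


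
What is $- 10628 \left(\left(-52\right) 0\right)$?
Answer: $0$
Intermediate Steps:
$- 10628 \left(\left(-52\right) 0\right) = \left(-10628\right) 0 = 0$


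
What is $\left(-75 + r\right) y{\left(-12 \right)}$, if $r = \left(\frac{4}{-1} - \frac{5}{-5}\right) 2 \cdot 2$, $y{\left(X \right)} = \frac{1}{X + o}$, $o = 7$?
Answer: $\frac{87}{5} \approx 17.4$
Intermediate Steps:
$y{\left(X \right)} = \frac{1}{7 + X}$ ($y{\left(X \right)} = \frac{1}{X + 7} = \frac{1}{7 + X}$)
$r = -12$ ($r = \left(4 \left(-1\right) - -1\right) 2 \cdot 2 = \left(-4 + 1\right) 2 \cdot 2 = \left(-3\right) 2 \cdot 2 = \left(-6\right) 2 = -12$)
$\left(-75 + r\right) y{\left(-12 \right)} = \frac{-75 - 12}{7 - 12} = - \frac{87}{-5} = \left(-87\right) \left(- \frac{1}{5}\right) = \frac{87}{5}$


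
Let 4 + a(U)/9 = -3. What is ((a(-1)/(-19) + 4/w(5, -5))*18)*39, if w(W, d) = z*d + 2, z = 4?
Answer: 41262/19 ≈ 2171.7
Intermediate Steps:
a(U) = -63 (a(U) = -36 + 9*(-3) = -36 - 27 = -63)
w(W, d) = 2 + 4*d (w(W, d) = 4*d + 2 = 2 + 4*d)
((a(-1)/(-19) + 4/w(5, -5))*18)*39 = ((-63/(-19) + 4/(2 + 4*(-5)))*18)*39 = ((-63*(-1/19) + 4/(2 - 20))*18)*39 = ((63/19 + 4/(-18))*18)*39 = ((63/19 + 4*(-1/18))*18)*39 = ((63/19 - 2/9)*18)*39 = ((529/171)*18)*39 = (1058/19)*39 = 41262/19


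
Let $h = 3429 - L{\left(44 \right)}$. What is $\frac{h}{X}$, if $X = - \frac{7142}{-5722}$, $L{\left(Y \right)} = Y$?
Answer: $\frac{9684485}{3571} \approx 2712.0$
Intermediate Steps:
$X = \frac{3571}{2861}$ ($X = - \frac{7142 \left(-1\right)}{5722} = \left(-1\right) \left(- \frac{3571}{2861}\right) = \frac{3571}{2861} \approx 1.2482$)
$h = 3385$ ($h = 3429 - 44 = 3385$)
$\frac{h}{X} = \frac{3385}{\frac{3571}{2861}} = 3385 \cdot \frac{2861}{3571} = \frac{9684485}{3571}$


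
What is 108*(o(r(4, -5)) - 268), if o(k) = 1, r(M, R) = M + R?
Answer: -28836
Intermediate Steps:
108*(o(r(4, -5)) - 268) = 108*(1 - 268) = 108*(-267) = -28836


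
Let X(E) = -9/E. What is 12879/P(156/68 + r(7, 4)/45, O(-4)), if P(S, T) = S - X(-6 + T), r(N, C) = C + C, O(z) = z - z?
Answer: 19704870/1487 ≈ 13251.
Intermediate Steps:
O(z) = 0
r(N, C) = 2*C
P(S, T) = S + 9/(-6 + T) (P(S, T) = S - (-9)/(-6 + T) = S + 9/(-6 + T))
12879/P(156/68 + r(7, 4)/45, O(-4)) = 12879/(((9 + (156/68 + (2*4)/45)*(-6 + 0))/(-6 + 0))) = 12879/(((9 + (156*(1/68) + 8*(1/45))*(-6))/(-6))) = 12879/((-(9 + (39/17 + 8/45)*(-6))/6)) = 12879/((-(9 + (1891/765)*(-6))/6)) = 12879/((-(9 - 3782/255)/6)) = 12879/((-⅙*(-1487/255))) = 12879/(1487/1530) = 12879*(1530/1487) = 19704870/1487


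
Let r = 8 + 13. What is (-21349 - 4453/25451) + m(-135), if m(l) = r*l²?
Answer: 9197376123/25451 ≈ 3.6138e+5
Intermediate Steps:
r = 21
m(l) = 21*l²
(-21349 - 4453/25451) + m(-135) = (-21349 - 4453/25451) + 21*(-135)² = (-21349 - 4453*1/25451) + 21*18225 = (-21349 - 4453/25451) + 382725 = -543357852/25451 + 382725 = 9197376123/25451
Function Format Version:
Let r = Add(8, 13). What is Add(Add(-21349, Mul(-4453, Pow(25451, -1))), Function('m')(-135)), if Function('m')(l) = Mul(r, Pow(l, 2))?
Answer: Rational(9197376123, 25451) ≈ 3.6138e+5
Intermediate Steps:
r = 21
Function('m')(l) = Mul(21, Pow(l, 2))
Add(Add(-21349, Mul(-4453, Pow(25451, -1))), Function('m')(-135)) = Add(Add(-21349, Mul(-4453, Pow(25451, -1))), Mul(21, Pow(-135, 2))) = Add(Add(-21349, Mul(-4453, Rational(1, 25451))), Mul(21, 18225)) = Add(Add(-21349, Rational(-4453, 25451)), 382725) = Add(Rational(-543357852, 25451), 382725) = Rational(9197376123, 25451)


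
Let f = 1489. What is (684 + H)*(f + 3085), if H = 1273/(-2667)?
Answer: 8338196170/2667 ≈ 3.1264e+6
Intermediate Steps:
H = -1273/2667 (H = 1273*(-1/2667) = -1273/2667 ≈ -0.47732)
(684 + H)*(f + 3085) = (684 - 1273/2667)*(1489 + 3085) = (1822955/2667)*4574 = 8338196170/2667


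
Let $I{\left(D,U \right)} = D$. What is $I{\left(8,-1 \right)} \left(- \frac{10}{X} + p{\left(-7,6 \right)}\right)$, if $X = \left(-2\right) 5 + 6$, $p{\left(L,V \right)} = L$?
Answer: $-36$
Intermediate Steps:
$X = -4$ ($X = -10 + 6 = -4$)
$I{\left(8,-1 \right)} \left(- \frac{10}{X} + p{\left(-7,6 \right)}\right) = 8 \left(- \frac{10}{-4} - 7\right) = 8 \left(\left(-10\right) \left(- \frac{1}{4}\right) - 7\right) = 8 \left(\frac{5}{2} - 7\right) = 8 \left(- \frac{9}{2}\right) = -36$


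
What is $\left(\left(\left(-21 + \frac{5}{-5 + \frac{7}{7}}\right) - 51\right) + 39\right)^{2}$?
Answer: $\frac{18769}{16} \approx 1173.1$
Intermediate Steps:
$\left(\left(\left(-21 + \frac{5}{-5 + \frac{7}{7}}\right) - 51\right) + 39\right)^{2} = \left(\left(\left(-21 + \frac{5}{-5 + 7 \cdot \frac{1}{7}}\right) - 51\right) + 39\right)^{2} = \left(\left(\left(-21 + \frac{5}{-5 + 1}\right) - 51\right) + 39\right)^{2} = \left(\left(\left(-21 + \frac{5}{-4}\right) - 51\right) + 39\right)^{2} = \left(\left(\left(-21 + 5 \left(- \frac{1}{4}\right)\right) - 51\right) + 39\right)^{2} = \left(\left(\left(-21 - \frac{5}{4}\right) - 51\right) + 39\right)^{2} = \left(\left(- \frac{89}{4} - 51\right) + 39\right)^{2} = \left(- \frac{293}{4} + 39\right)^{2} = \left(- \frac{137}{4}\right)^{2} = \frac{18769}{16}$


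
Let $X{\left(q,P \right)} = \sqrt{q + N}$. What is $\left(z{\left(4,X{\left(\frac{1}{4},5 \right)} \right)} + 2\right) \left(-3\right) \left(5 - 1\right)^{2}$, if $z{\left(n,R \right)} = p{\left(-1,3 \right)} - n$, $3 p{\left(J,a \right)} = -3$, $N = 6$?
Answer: $144$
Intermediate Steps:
$p{\left(J,a \right)} = -1$ ($p{\left(J,a \right)} = \frac{1}{3} \left(-3\right) = -1$)
$X{\left(q,P \right)} = \sqrt{6 + q}$ ($X{\left(q,P \right)} = \sqrt{q + 6} = \sqrt{6 + q}$)
$z{\left(n,R \right)} = -1 - n$
$\left(z{\left(4,X{\left(\frac{1}{4},5 \right)} \right)} + 2\right) \left(-3\right) \left(5 - 1\right)^{2} = \left(\left(-1 - 4\right) + 2\right) \left(-3\right) \left(5 - 1\right)^{2} = \left(\left(-1 - 4\right) + 2\right) \left(-3\right) 4^{2} = \left(-5 + 2\right) \left(-3\right) 16 = \left(-3\right) \left(-3\right) 16 = 9 \cdot 16 = 144$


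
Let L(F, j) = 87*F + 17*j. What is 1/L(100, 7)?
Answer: 1/8819 ≈ 0.00011339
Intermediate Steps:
L(F, j) = 17*j + 87*F
1/L(100, 7) = 1/(17*7 + 87*100) = 1/(119 + 8700) = 1/8819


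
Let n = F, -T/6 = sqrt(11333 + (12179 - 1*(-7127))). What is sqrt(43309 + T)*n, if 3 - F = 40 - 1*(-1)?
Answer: -38*sqrt(43309 - 6*sqrt(30639)) ≈ -7811.6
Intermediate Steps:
T = -6*sqrt(30639) (T = -6*sqrt(11333 + (12179 - 1*(-7127))) = -6*sqrt(11333 + (12179 + 7127)) = -6*sqrt(11333 + 19306) = -6*sqrt(30639) ≈ -1050.2)
F = -38 (F = 3 - (40 - 1*(-1)) = 3 - (40 + 1) = 3 - 1*41 = 3 - 41 = -38)
n = -38
sqrt(43309 + T)*n = sqrt(43309 - 6*sqrt(30639))*(-38) = -38*sqrt(43309 - 6*sqrt(30639))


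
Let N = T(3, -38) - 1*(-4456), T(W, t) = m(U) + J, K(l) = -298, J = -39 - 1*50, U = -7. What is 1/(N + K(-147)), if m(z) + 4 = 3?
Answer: 1/4068 ≈ 0.00024582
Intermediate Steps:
J = -89 (J = -39 - 50 = -89)
m(z) = -1 (m(z) = -4 + 3 = -1)
T(W, t) = -90 (T(W, t) = -1 - 89 = -90)
N = 4366 (N = -90 - 1*(-4456) = -90 + 4456 = 4366)
1/(N + K(-147)) = 1/(4366 - 298) = 1/4068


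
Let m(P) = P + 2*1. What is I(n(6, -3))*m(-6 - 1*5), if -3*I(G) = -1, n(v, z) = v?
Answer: -3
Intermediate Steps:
I(G) = ⅓ (I(G) = -⅓*(-1) = ⅓)
m(P) = 2 + P (m(P) = P + 2 = 2 + P)
I(n(6, -3))*m(-6 - 1*5) = (2 + (-6 - 1*5))/3 = (2 + (-6 - 5))/3 = (2 - 11)/3 = (⅓)*(-9) = -3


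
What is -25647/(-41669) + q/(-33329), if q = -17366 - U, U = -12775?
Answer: 1046091242/1388786101 ≈ 0.75324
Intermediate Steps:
q = -4591 (q = -17366 - 1*(-12775) = -17366 + 12775 = -4591)
-25647/(-41669) + q/(-33329) = -25647/(-41669) - 4591/(-33329) = -25647*(-1/41669) - 4591*(-1/33329) = 25647/41669 + 4591/33329 = 1046091242/1388786101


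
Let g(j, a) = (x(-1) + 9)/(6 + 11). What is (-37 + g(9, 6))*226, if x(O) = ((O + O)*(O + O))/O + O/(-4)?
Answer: -281935/34 ≈ -8292.2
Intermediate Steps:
x(O) = 15*O/4 (x(O) = ((2*O)*(2*O))/O + O*(-1/4) = (4*O**2)/O - O/4 = 4*O - O/4 = 15*O/4)
g(j, a) = 21/68 (g(j, a) = ((15/4)*(-1) + 9)/(6 + 11) = (-15/4 + 9)/17 = (21/4)*(1/17) = 21/68)
(-37 + g(9, 6))*226 = (-37 + 21/68)*226 = -2495/68*226 = -281935/34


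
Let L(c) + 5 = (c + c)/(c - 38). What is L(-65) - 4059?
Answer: -418462/103 ≈ -4062.7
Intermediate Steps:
L(c) = -5 + 2*c/(-38 + c) (L(c) = -5 + (c + c)/(c - 38) = -5 + (2*c)/(-38 + c) = -5 + 2*c/(-38 + c))
L(-65) - 4059 = (190 - 3*(-65))/(-38 - 65) - 4059 = (190 + 195)/(-103) - 4059 = -1/103*385 - 4059 = -385/103 - 4059 = -418462/103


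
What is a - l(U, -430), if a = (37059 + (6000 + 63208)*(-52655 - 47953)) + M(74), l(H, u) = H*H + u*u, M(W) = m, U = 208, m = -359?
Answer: -6963069928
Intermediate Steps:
M(W) = -359
l(H, u) = H² + u²
a = -6962841764 (a = (37059 + (6000 + 63208)*(-52655 - 47953)) - 359 = (37059 + 69208*(-100608)) - 359 = (37059 - 6962878464) - 359 = -6962841405 - 359 = -6962841764)
a - l(U, -430) = -6962841764 - (208² + (-430)²) = -6962841764 - (43264 + 184900) = -6962841764 - 1*228164 = -6962841764 - 228164 = -6963069928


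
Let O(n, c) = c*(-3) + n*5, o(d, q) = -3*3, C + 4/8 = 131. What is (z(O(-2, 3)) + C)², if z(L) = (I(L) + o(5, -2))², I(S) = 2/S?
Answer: 23740338241/521284 ≈ 45542.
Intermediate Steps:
C = 261/2 (C = -½ + 131 = 261/2 ≈ 130.50)
o(d, q) = -9
O(n, c) = -3*c + 5*n
z(L) = (-9 + 2/L)² (z(L) = (2/L - 9)² = (-9 + 2/L)²)
(z(O(-2, 3)) + C)² = ((-2 + 9*(-3*3 + 5*(-2)))²/(-3*3 + 5*(-2))² + 261/2)² = ((-2 + 9*(-9 - 10))²/(-9 - 10)² + 261/2)² = ((-2 + 9*(-19))²/(-19)² + 261/2)² = ((-2 - 171)²/361 + 261/2)² = ((1/361)*(-173)² + 261/2)² = ((1/361)*29929 + 261/2)² = (29929/361 + 261/2)² = (154079/722)² = 23740338241/521284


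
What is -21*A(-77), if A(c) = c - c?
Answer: 0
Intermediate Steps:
A(c) = 0
-21*A(-77) = -21*0 = 0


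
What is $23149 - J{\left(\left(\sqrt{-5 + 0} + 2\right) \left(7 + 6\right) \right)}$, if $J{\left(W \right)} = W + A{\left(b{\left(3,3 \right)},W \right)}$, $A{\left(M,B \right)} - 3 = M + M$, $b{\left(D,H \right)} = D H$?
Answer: $23102 - 13 i \sqrt{5} \approx 23102.0 - 29.069 i$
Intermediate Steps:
$A{\left(M,B \right)} = 3 + 2 M$ ($A{\left(M,B \right)} = 3 + \left(M + M\right) = 3 + 2 M$)
$J{\left(W \right)} = 21 + W$ ($J{\left(W \right)} = W + \left(3 + 2 \cdot 3 \cdot 3\right) = W + \left(3 + 2 \cdot 9\right) = W + \left(3 + 18\right) = W + 21 = 21 + W$)
$23149 - J{\left(\left(\sqrt{-5 + 0} + 2\right) \left(7 + 6\right) \right)} = 23149 - \left(21 + \left(\sqrt{-5 + 0} + 2\right) \left(7 + 6\right)\right) = 23149 - \left(21 + \left(\sqrt{-5} + 2\right) 13\right) = 23149 - \left(21 + \left(i \sqrt{5} + 2\right) 13\right) = 23149 - \left(21 + \left(2 + i \sqrt{5}\right) 13\right) = 23149 - \left(21 + \left(26 + 13 i \sqrt{5}\right)\right) = 23149 - \left(47 + 13 i \sqrt{5}\right) = 23102 - 13 i \sqrt{5}$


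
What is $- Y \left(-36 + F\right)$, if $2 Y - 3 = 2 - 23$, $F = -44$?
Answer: $-720$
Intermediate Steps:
$Y = -9$ ($Y = \frac{3}{2} + \frac{2 - 23}{2} = \frac{3}{2} + \frac{1}{2} \left(-21\right) = \frac{3}{2} - \frac{21}{2} = -9$)
$- Y \left(-36 + F\right) = \left(-1\right) \left(-9\right) \left(-36 - 44\right) = 9 \left(-80\right) = -720$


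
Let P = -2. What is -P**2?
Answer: -4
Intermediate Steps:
-P**2 = -1*(-2)**2 = -1*4 = -4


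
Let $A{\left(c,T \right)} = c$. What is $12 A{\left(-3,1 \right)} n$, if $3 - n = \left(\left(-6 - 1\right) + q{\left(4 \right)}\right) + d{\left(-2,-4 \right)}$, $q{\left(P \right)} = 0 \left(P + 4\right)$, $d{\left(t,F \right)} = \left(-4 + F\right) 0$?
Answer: $-360$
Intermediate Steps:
$d{\left(t,F \right)} = 0$
$q{\left(P \right)} = 0$ ($q{\left(P \right)} = 0 \left(4 + P\right) = 0$)
$n = 10$ ($n = 3 - \left(\left(\left(-6 - 1\right) + 0\right) + 0\right) = 3 - \left(\left(-7 + 0\right) + 0\right) = 3 - \left(-7 + 0\right) = 3 - -7 = 3 + 7 = 10$)
$12 A{\left(-3,1 \right)} n = 12 \left(-3\right) 10 = \left(-36\right) 10 = -360$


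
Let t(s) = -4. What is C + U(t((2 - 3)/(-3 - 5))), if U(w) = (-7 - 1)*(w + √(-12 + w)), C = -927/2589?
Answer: 27307/863 - 32*I ≈ 31.642 - 32.0*I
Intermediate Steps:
C = -309/863 (C = -927*1/2589 = -309/863 ≈ -0.35805)
U(w) = -8*w - 8*√(-12 + w) (U(w) = -8*(w + √(-12 + w)) = -8*w - 8*√(-12 + w))
C + U(t((2 - 3)/(-3 - 5))) = -309/863 + (-8*(-4) - 8*√(-12 - 4)) = -309/863 + (32 - 32*I) = 27307/863 - 32*I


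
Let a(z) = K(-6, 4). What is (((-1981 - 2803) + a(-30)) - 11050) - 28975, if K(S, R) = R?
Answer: -44805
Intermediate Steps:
a(z) = 4
(((-1981 - 2803) + a(-30)) - 11050) - 28975 = (((-1981 - 2803) + 4) - 11050) - 28975 = ((-4784 + 4) - 11050) - 28975 = (-4780 - 11050) - 28975 = -15830 - 28975 = -44805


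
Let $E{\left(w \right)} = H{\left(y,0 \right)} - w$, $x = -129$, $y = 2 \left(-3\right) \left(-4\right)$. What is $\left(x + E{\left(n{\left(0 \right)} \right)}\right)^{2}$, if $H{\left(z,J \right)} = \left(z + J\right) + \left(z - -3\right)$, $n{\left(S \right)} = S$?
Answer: $6084$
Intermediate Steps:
$y = 24$ ($y = \left(-6\right) \left(-4\right) = 24$)
$H{\left(z,J \right)} = 3 + J + 2 z$ ($H{\left(z,J \right)} = \left(J + z\right) + \left(z + 3\right) = \left(J + z\right) + \left(3 + z\right) = 3 + J + 2 z$)
$E{\left(w \right)} = 51 - w$ ($E{\left(w \right)} = \left(3 + 0 + 2 \cdot 24\right) - w = \left(3 + 0 + 48\right) - w = 51 - w$)
$\left(x + E{\left(n{\left(0 \right)} \right)}\right)^{2} = \left(-129 + \left(51 - 0\right)\right)^{2} = \left(-129 + \left(51 + 0\right)\right)^{2} = \left(-129 + 51\right)^{2} = \left(-78\right)^{2} = 6084$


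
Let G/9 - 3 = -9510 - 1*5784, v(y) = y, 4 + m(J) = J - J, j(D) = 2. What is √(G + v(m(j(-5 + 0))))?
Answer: I*√137623 ≈ 370.98*I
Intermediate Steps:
m(J) = -4 (m(J) = -4 + (J - J) = -4 + 0 = -4)
G = -137619 (G = 27 + 9*(-9510 - 1*5784) = 27 + 9*(-9510 - 5784) = 27 + 9*(-15294) = 27 - 137646 = -137619)
√(G + v(m(j(-5 + 0)))) = √(-137619 - 4) = √(-137623) = I*√137623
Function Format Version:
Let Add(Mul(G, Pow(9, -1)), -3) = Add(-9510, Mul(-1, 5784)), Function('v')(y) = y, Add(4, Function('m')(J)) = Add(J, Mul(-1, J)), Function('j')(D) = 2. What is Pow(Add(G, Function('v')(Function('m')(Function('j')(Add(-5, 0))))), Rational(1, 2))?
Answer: Mul(I, Pow(137623, Rational(1, 2))) ≈ Mul(370.98, I)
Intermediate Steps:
Function('m')(J) = -4 (Function('m')(J) = Add(-4, Add(J, Mul(-1, J))) = Add(-4, 0) = -4)
G = -137619 (G = Add(27, Mul(9, Add(-9510, Mul(-1, 5784)))) = Add(27, Mul(9, Add(-9510, -5784))) = Add(27, Mul(9, -15294)) = Add(27, -137646) = -137619)
Pow(Add(G, Function('v')(Function('m')(Function('j')(Add(-5, 0))))), Rational(1, 2)) = Pow(Add(-137619, -4), Rational(1, 2)) = Pow(-137623, Rational(1, 2)) = Mul(I, Pow(137623, Rational(1, 2)))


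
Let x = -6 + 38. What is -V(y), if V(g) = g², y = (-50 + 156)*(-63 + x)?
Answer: -10797796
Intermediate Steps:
x = 32
y = -3286 (y = (-50 + 156)*(-63 + 32) = 106*(-31) = -3286)
-V(y) = -1*(-3286)² = -1*10797796 = -10797796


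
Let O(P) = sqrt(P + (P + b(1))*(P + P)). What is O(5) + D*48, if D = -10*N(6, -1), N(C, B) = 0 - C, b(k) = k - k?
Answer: 2880 + sqrt(55) ≈ 2887.4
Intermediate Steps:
b(k) = 0
N(C, B) = -C
O(P) = sqrt(P + 2*P**2) (O(P) = sqrt(P + (P + 0)*(P + P)) = sqrt(P + P*(2*P)) = sqrt(P + 2*P**2))
D = 60 (D = -(-10)*6 = -10*(-6) = 60)
O(5) + D*48 = sqrt(5*(1 + 2*5)) + 60*48 = sqrt(5*(1 + 10)) + 2880 = sqrt(5*11) + 2880 = sqrt(55) + 2880 = 2880 + sqrt(55)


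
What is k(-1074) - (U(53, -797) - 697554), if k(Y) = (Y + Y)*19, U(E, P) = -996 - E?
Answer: 657791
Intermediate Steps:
k(Y) = 38*Y (k(Y) = (2*Y)*19 = 38*Y)
k(-1074) - (U(53, -797) - 697554) = 38*(-1074) - ((-996 - 1*53) - 697554) = -40812 - ((-996 - 53) - 697554) = -40812 - (-1049 - 697554) = -40812 - 1*(-698603) = -40812 + 698603 = 657791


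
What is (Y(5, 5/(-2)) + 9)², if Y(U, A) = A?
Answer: 169/4 ≈ 42.250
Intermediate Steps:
(Y(5, 5/(-2)) + 9)² = (5/(-2) + 9)² = (5*(-½) + 9)² = (-5/2 + 9)² = (13/2)² = 169/4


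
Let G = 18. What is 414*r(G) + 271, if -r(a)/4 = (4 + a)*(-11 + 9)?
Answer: 73135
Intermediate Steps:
r(a) = 32 + 8*a (r(a) = -4*(4 + a)*(-11 + 9) = -4*(4 + a)*(-2) = -4*(-8 - 2*a) = 32 + 8*a)
414*r(G) + 271 = 414*(32 + 8*18) + 271 = 414*(32 + 144) + 271 = 414*176 + 271 = 72864 + 271 = 73135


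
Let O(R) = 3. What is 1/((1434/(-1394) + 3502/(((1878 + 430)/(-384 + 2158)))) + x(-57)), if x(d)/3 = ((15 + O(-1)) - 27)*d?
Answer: 402169/1701060871 ≈ 0.00023642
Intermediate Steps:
x(d) = -27*d (x(d) = 3*(((15 + 3) - 27)*d) = 3*((18 - 27)*d) = 3*(-9*d) = -27*d)
1/((1434/(-1394) + 3502/(((1878 + 430)/(-384 + 2158)))) + x(-57)) = 1/((1434/(-1394) + 3502/(((1878 + 430)/(-384 + 2158)))) - 27*(-57)) = 1/((1434*(-1/1394) + 3502/((2308/1774))) + 1539) = 1/((-717/697 + 3502/((2308*(1/1774)))) + 1539) = 1/((-717/697 + 3502/(1154/887)) + 1539) = 1/((-717/697 + 3502*(887/1154)) + 1539) = 1/((-717/697 + 1553137/577) + 1539) = 1/(1082122780/402169 + 1539) = 1/(1701060871/402169) = 402169/1701060871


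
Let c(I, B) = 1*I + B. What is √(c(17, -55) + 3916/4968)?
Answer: I*√6377946/414 ≈ 6.1001*I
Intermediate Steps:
c(I, B) = B + I (c(I, B) = I + B = B + I)
√(c(17, -55) + 3916/4968) = √((-55 + 17) + 3916/4968) = √(-38 + 3916*(1/4968)) = √(-38 + 979/1242) = √(-46217/1242) = I*√6377946/414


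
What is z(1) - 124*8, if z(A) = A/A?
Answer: -991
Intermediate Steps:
z(A) = 1
z(1) - 124*8 = 1 - 124*8 = 1 - 992 = -991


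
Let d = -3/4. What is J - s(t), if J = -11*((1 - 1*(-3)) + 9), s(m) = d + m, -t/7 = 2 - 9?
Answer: -765/4 ≈ -191.25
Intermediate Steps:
t = 49 (t = -7*(2 - 9) = -7*(-7) = 49)
d = -¾ (d = -3*¼ = -¾ ≈ -0.75000)
s(m) = -¾ + m
J = -143 (J = -11*((1 + 3) + 9) = -11*(4 + 9) = -11*13 = -143)
J - s(t) = -143 - (-¾ + 49) = -143 - 1*193/4 = -143 - 193/4 = -765/4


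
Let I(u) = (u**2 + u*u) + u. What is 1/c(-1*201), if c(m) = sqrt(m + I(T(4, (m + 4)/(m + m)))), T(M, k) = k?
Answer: -201*I*sqrt(8081398)/8081398 ≈ -0.070705*I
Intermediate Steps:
I(u) = u + 2*u**2 (I(u) = (u**2 + u**2) + u = 2*u**2 + u = u + 2*u**2)
c(m) = sqrt(m + (1 + (4 + m)/m)*(4 + m)/(2*m)) (c(m) = sqrt(m + ((m + 4)/(m + m))*(1 + 2*((m + 4)/(m + m)))) = sqrt(m + ((4 + m)/((2*m)))*(1 + 2*((4 + m)/((2*m))))) = sqrt(m + ((4 + m)*(1/(2*m)))*(1 + 2*((4 + m)*(1/(2*m))))) = sqrt(m + ((4 + m)/(2*m))*(1 + 2*((4 + m)/(2*m)))) = sqrt(m + ((4 + m)/(2*m))*(1 + (4 + m)/m)) = sqrt(m + (1 + (4 + m)/m)*(4 + m)/(2*m)))
1/c(-1*201) = 1/(sqrt(1 - 1*201 + 6/((-1*201)) + 8/(-1*201)**2)) = 1/(sqrt(1 - 201 + 6/(-201) + 8/(-201)**2)) = 1/(sqrt(1 - 201 + 6*(-1/201) + 8*(1/40401))) = 1/(sqrt(1 - 201 - 2/67 + 8/40401)) = 1/(sqrt(-8081398/40401)) = 1/(I*sqrt(8081398)/201) = -201*I*sqrt(8081398)/8081398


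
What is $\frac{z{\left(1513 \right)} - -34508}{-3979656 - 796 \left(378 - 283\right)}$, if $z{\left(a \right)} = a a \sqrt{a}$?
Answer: $- \frac{8627}{1013819} - \frac{2289169 \sqrt{1513}}{4055276} \approx -21.966$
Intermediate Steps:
$z{\left(a \right)} = a^{\frac{5}{2}}$ ($z{\left(a \right)} = a^{2} \sqrt{a} = a^{\frac{5}{2}}$)
$\frac{z{\left(1513 \right)} - -34508}{-3979656 - 796 \left(378 - 283\right)} = \frac{1513^{\frac{5}{2}} - -34508}{-3979656 - 796 \left(378 - 283\right)} = \frac{2289169 \sqrt{1513} + \left(-442 + 34950\right)}{-3979656 - 75620} = \frac{2289169 \sqrt{1513} + 34508}{-3979656 - 75620} = \frac{34508 + 2289169 \sqrt{1513}}{-4055276} = \left(34508 + 2289169 \sqrt{1513}\right) \left(- \frac{1}{4055276}\right) = - \frac{8627}{1013819} - \frac{2289169 \sqrt{1513}}{4055276}$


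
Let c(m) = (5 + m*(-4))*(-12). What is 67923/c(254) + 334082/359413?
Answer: 3162832447/484488724 ≈ 6.5282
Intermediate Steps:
c(m) = -60 + 48*m (c(m) = (5 - 4*m)*(-12) = -60 + 48*m)
67923/c(254) + 334082/359413 = 67923/(-60 + 48*254) + 334082/359413 = 67923/(-60 + 12192) + 334082*(1/359413) = 67923/12132 + 334082/359413 = 67923*(1/12132) + 334082/359413 = 7547/1348 + 334082/359413 = 3162832447/484488724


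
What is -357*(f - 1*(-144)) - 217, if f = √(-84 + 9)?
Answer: -51625 - 1785*I*√3 ≈ -51625.0 - 3091.7*I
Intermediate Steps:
f = 5*I*√3 (f = √(-75) = 5*I*√3 ≈ 8.6602*I)
-357*(f - 1*(-144)) - 217 = -357*(5*I*√3 - 1*(-144)) - 217 = -357*(5*I*√3 + 144) - 217 = -357*(144 + 5*I*√3) - 217 = (-51408 - 1785*I*√3) - 217 = -51625 - 1785*I*√3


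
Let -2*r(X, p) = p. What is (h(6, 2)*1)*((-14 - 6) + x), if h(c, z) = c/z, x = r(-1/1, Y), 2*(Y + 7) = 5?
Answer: -213/4 ≈ -53.250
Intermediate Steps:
Y = -9/2 (Y = -7 + (½)*5 = -7 + 5/2 = -9/2 ≈ -4.5000)
r(X, p) = -p/2
x = 9/4 (x = -½*(-9/2) = 9/4 ≈ 2.2500)
(h(6, 2)*1)*((-14 - 6) + x) = ((6/2)*1)*((-14 - 6) + 9/4) = ((6*(½))*1)*(-20 + 9/4) = (3*1)*(-71/4) = 3*(-71/4) = -213/4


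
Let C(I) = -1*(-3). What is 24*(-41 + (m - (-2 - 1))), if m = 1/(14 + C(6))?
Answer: -15480/17 ≈ -910.59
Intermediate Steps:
C(I) = 3
m = 1/17 (m = 1/(14 + 3) = 1/17 ≈ 0.058824)
24*(-41 + (m - (-2 - 1))) = 24*(-41 + (1/17 - (-2 - 1))) = 24*(-41 + (1/17 - (-3))) = 24*(-41 + (1/17 - 1*(-3))) = 24*(-41 + (1/17 + 3)) = 24*(-41 + 52/17) = 24*(-645/17) = -15480/17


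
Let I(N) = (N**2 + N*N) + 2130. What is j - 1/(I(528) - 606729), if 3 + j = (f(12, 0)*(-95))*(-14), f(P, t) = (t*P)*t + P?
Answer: 750473668/47031 ≈ 15957.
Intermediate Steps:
I(N) = 2130 + 2*N**2 (I(N) = (N**2 + N**2) + 2130 = 2*N**2 + 2130 = 2130 + 2*N**2)
f(P, t) = P + P*t**2 (f(P, t) = (P*t)*t + P = P*t**2 + P = P + P*t**2)
j = 15957 (j = -3 + ((12*(1 + 0**2))*(-95))*(-14) = -3 + ((12*(1 + 0))*(-95))*(-14) = -3 + ((12*1)*(-95))*(-14) = -3 + (12*(-95))*(-14) = -3 - 1140*(-14) = -3 + 15960 = 15957)
j - 1/(I(528) - 606729) = 15957 - 1/((2130 + 2*528**2) - 606729) = 15957 - 1/((2130 + 2*278784) - 606729) = 15957 - 1/((2130 + 557568) - 606729) = 15957 - 1/(559698 - 606729) = 15957 - 1/(-47031) = 15957 - 1*(-1/47031) = 15957 + 1/47031 = 750473668/47031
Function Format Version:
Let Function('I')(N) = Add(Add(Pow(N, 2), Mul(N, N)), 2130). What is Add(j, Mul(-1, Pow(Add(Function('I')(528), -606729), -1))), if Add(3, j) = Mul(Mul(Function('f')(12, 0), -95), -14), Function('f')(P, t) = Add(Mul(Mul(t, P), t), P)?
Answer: Rational(750473668, 47031) ≈ 15957.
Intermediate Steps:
Function('I')(N) = Add(2130, Mul(2, Pow(N, 2))) (Function('I')(N) = Add(Add(Pow(N, 2), Pow(N, 2)), 2130) = Add(Mul(2, Pow(N, 2)), 2130) = Add(2130, Mul(2, Pow(N, 2))))
Function('f')(P, t) = Add(P, Mul(P, Pow(t, 2))) (Function('f')(P, t) = Add(Mul(Mul(P, t), t), P) = Add(Mul(P, Pow(t, 2)), P) = Add(P, Mul(P, Pow(t, 2))))
j = 15957 (j = Add(-3, Mul(Mul(Mul(12, Add(1, Pow(0, 2))), -95), -14)) = Add(-3, Mul(Mul(Mul(12, Add(1, 0)), -95), -14)) = Add(-3, Mul(Mul(Mul(12, 1), -95), -14)) = Add(-3, Mul(Mul(12, -95), -14)) = Add(-3, Mul(-1140, -14)) = Add(-3, 15960) = 15957)
Add(j, Mul(-1, Pow(Add(Function('I')(528), -606729), -1))) = Add(15957, Mul(-1, Pow(Add(Add(2130, Mul(2, Pow(528, 2))), -606729), -1))) = Add(15957, Mul(-1, Pow(Add(Add(2130, Mul(2, 278784)), -606729), -1))) = Add(15957, Mul(-1, Pow(Add(Add(2130, 557568), -606729), -1))) = Add(15957, Mul(-1, Pow(Add(559698, -606729), -1))) = Add(15957, Mul(-1, Pow(-47031, -1))) = Add(15957, Mul(-1, Rational(-1, 47031))) = Add(15957, Rational(1, 47031)) = Rational(750473668, 47031)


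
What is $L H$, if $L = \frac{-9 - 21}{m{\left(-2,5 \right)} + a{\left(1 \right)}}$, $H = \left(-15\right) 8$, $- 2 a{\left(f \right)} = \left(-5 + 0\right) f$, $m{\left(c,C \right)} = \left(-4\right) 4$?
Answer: $- \frac{800}{3} \approx -266.67$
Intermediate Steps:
$m{\left(c,C \right)} = -16$
$a{\left(f \right)} = \frac{5 f}{2}$ ($a{\left(f \right)} = - \frac{\left(-5 + 0\right) f}{2} = - \frac{\left(-5\right) f}{2} = \frac{5 f}{2}$)
$H = -120$
$L = \frac{20}{9}$ ($L = \frac{-9 - 21}{-16 + \frac{5}{2} \cdot 1} = \frac{-9 - 21}{-16 + \frac{5}{2}} = - \frac{30}{- \frac{27}{2}} = \left(-30\right) \left(- \frac{2}{27}\right) = \frac{20}{9} \approx 2.2222$)
$L H = \frac{20}{9} \left(-120\right) = - \frac{800}{3}$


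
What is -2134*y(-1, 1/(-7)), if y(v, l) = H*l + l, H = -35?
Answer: -72556/7 ≈ -10365.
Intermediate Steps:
y(v, l) = -34*l (y(v, l) = -35*l + l = -34*l)
-2134*y(-1, 1/(-7)) = -(-72556)/(-7) = -(-72556)*(-1)/7 = -2134*34/7 = -72556/7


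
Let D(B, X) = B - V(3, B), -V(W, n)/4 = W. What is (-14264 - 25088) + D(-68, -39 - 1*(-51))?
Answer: -39408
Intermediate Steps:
V(W, n) = -4*W
D(B, X) = 12 + B (D(B, X) = B - (-4)*3 = B - 1*(-12) = B + 12 = 12 + B)
(-14264 - 25088) + D(-68, -39 - 1*(-51)) = (-14264 - 25088) + (12 - 68) = -39352 - 56 = -39408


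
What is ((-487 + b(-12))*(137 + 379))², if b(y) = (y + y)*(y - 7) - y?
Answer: 96118416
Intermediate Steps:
b(y) = -y + 2*y*(-7 + y) (b(y) = (2*y)*(-7 + y) - y = 2*y*(-7 + y) - y = -y + 2*y*(-7 + y))
((-487 + b(-12))*(137 + 379))² = ((-487 - 12*(-15 + 2*(-12)))*(137 + 379))² = ((-487 - 12*(-15 - 24))*516)² = ((-487 - 12*(-39))*516)² = ((-487 + 468)*516)² = (-19*516)² = (-9804)² = 96118416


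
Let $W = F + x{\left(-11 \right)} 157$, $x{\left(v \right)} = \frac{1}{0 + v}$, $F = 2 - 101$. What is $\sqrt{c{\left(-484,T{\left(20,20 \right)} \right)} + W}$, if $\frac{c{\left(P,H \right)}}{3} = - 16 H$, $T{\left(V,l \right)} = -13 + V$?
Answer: $\frac{i \sqrt{54362}}{11} \approx 21.196 i$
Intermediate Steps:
$F = -99$
$c{\left(P,H \right)} = - 48 H$ ($c{\left(P,H \right)} = 3 \left(- 16 H\right) = - 48 H$)
$x{\left(v \right)} = \frac{1}{v}$
$W = - \frac{1246}{11}$ ($W = -99 + \frac{1}{-11} \cdot 157 = -99 - \frac{157}{11} = - \frac{1246}{11} \approx -113.27$)
$\sqrt{c{\left(-484,T{\left(20,20 \right)} \right)} + W} = \sqrt{- 48 \left(-13 + 20\right) - \frac{1246}{11}} = \sqrt{\left(-48\right) 7 - \frac{1246}{11}} = \sqrt{-336 - \frac{1246}{11}} = \sqrt{- \frac{4942}{11}} = \frac{i \sqrt{54362}}{11}$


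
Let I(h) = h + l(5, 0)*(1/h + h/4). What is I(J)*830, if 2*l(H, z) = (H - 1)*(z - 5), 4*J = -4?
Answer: 9545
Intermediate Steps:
J = -1 (J = (1/4)*(-4) = -1)
l(H, z) = (-1 + H)*(-5 + z)/2 (l(H, z) = ((H - 1)*(z - 5))/2 = ((-1 + H)*(-5 + z))/2 = (-1 + H)*(-5 + z)/2)
I(h) = -10/h - 3*h/2 (I(h) = h + (5/2 - 5/2*5 - 1/2*0 + (1/2)*5*0)*(1/h + h/4) = h + (5/2 - 25/2 + 0 + 0)*(1/h + h*(1/4)) = h - 10*(1/h + h/4) = h + (-10/h - 5*h/2) = -10/h - 3*h/2)
I(J)*830 = (-10/(-1) - 3/2*(-1))*830 = (-10*(-1) + 3/2)*830 = (10 + 3/2)*830 = (23/2)*830 = 9545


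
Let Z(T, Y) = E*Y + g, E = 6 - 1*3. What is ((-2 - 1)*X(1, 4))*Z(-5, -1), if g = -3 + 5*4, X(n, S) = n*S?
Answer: -168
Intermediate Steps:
X(n, S) = S*n
E = 3 (E = 6 - 3 = 3)
g = 17 (g = -3 + 20 = 17)
Z(T, Y) = 17 + 3*Y (Z(T, Y) = 3*Y + 17 = 17 + 3*Y)
((-2 - 1)*X(1, 4))*Z(-5, -1) = ((-2 - 1)*(4*1))*(17 + 3*(-1)) = (-3*4)*(17 - 3) = -12*14 = -168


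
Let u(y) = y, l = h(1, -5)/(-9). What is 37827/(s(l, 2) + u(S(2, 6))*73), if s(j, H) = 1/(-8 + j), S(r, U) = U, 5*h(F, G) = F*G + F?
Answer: 4488804/51961 ≈ 86.388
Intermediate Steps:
h(F, G) = F/5 + F*G/5 (h(F, G) = (F*G + F)/5 = (F + F*G)/5 = F/5 + F*G/5)
l = 4/45 (l = ((⅕)*1*(1 - 5))/(-9) = ((⅕)*1*(-4))*(-⅑) = -⅘*(-⅑) = 4/45 ≈ 0.088889)
37827/(s(l, 2) + u(S(2, 6))*73) = 37827/(1/(-8 + 4/45) + 6*73) = 37827/(1/(-356/45) + 438) = 37827/(-45/356 + 438) = 37827/(155883/356) = 37827*(356/155883) = 4488804/51961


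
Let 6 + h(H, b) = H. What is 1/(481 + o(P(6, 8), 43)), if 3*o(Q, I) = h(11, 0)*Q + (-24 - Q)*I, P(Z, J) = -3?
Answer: 1/175 ≈ 0.0057143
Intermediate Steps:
h(H, b) = -6 + H
o(Q, I) = 5*Q/3 + I*(-24 - Q)/3 (o(Q, I) = ((-6 + 11)*Q + (-24 - Q)*I)/3 = (5*Q + I*(-24 - Q))/3 = 5*Q/3 + I*(-24 - Q)/3)
1/(481 + o(P(6, 8), 43)) = 1/(481 + (-8*43 + (5/3)*(-3) - ⅓*43*(-3))) = 1/(481 + (-344 - 5 + 43)) = 1/(481 - 306) = 1/175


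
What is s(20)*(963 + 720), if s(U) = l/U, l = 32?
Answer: 13464/5 ≈ 2692.8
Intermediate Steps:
s(U) = 32/U
s(20)*(963 + 720) = (32/20)*(963 + 720) = (32*(1/20))*1683 = (8/5)*1683 = 13464/5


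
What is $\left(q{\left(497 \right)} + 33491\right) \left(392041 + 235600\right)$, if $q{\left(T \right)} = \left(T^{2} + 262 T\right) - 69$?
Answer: $257737638445$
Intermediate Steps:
$q{\left(T \right)} = -69 + T^{2} + 262 T$
$\left(q{\left(497 \right)} + 33491\right) \left(392041 + 235600\right) = \left(\left(-69 + 497^{2} + 262 \cdot 497\right) + 33491\right) \left(392041 + 235600\right) = \left(\left(-69 + 247009 + 130214\right) + 33491\right) 627641 = \left(377154 + 33491\right) 627641 = 410645 \cdot 627641 = 257737638445$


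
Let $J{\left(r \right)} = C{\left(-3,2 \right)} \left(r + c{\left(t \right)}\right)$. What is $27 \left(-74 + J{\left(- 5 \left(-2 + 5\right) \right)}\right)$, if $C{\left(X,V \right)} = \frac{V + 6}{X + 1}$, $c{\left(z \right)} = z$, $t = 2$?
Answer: $-594$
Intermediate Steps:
$C{\left(X,V \right)} = \frac{6 + V}{1 + X}$
$J{\left(r \right)} = -8 - 4 r$ ($J{\left(r \right)} = \frac{6 + 2}{1 - 3} \left(r + 2\right) = \frac{1}{-2} \cdot 8 \left(2 + r\right) = \left(- \frac{1}{2}\right) 8 \left(2 + r\right) = - 4 \left(2 + r\right) = -8 - 4 r$)
$27 \left(-74 + J{\left(- 5 \left(-2 + 5\right) \right)}\right) = 27 \left(-74 - \left(8 + 4 \left(- 5 \left(-2 + 5\right)\right)\right)\right) = 27 \left(-74 - \left(8 + 4 \left(\left(-5\right) 3\right)\right)\right) = 27 \left(-74 - -52\right) = 27 \left(-74 + \left(-8 + 60\right)\right) = 27 \left(-74 + 52\right) = 27 \left(-22\right) = -594$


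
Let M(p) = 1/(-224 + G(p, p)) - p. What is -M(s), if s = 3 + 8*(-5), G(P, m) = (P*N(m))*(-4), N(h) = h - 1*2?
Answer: -221851/5996 ≈ -37.000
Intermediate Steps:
N(h) = -2 + h (N(h) = h - 2 = -2 + h)
G(P, m) = -4*P*(-2 + m) (G(P, m) = (P*(-2 + m))*(-4) = -4*P*(-2 + m))
s = -37 (s = 3 - 40 = -37)
M(p) = 1/(-224 + 4*p*(2 - p)) - p
-M(s) = -(-1 - 224*(-37) + 4*(-37)**2*(2 - 1*(-37)))/(4*(56 - 37*(-2 - 37))) = -(-1 + 8288 + 4*1369*(2 + 37))/(4*(56 - 37*(-39))) = -(-1 + 8288 + 4*1369*39)/(4*(56 + 1443)) = -(-1 + 8288 + 213564)/(4*1499) = -221851/(4*1499) = -1*221851/5996 = -221851/5996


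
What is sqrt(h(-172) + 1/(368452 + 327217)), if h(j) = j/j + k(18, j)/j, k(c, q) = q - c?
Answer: 5*sqrt(301330169638498)/59827534 ≈ 1.4507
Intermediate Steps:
h(j) = 1 + (-18 + j)/j (h(j) = j/j + (j - 1*18)/j = 1 + (j - 18)/j = 1 + (-18 + j)/j)
sqrt(h(-172) + 1/(368452 + 327217)) = sqrt((2 - 18/(-172)) + 1/(368452 + 327217)) = sqrt((2 - 18*(-1/172)) + 1/695669) = sqrt((2 + 9/86) + 1/695669) = sqrt(181/86 + 1/695669) = sqrt(125916175/59827534) = 5*sqrt(301330169638498)/59827534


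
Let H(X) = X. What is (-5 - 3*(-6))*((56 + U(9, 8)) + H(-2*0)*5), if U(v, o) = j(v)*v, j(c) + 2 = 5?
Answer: 1079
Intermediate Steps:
j(c) = 3 (j(c) = -2 + 5 = 3)
U(v, o) = 3*v
(-5 - 3*(-6))*((56 + U(9, 8)) + H(-2*0)*5) = (-5 - 3*(-6))*((56 + 3*9) - 2*0*5) = (-5 + 18)*((56 + 27) + 0*5) = 13*(83 + 0) = 13*83 = 1079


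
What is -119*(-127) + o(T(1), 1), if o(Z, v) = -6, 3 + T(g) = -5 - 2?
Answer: 15107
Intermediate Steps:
T(g) = -10 (T(g) = -3 + (-5 - 2) = -3 - 7 = -10)
-119*(-127) + o(T(1), 1) = -119*(-127) - 6 = 15113 - 6 = 15107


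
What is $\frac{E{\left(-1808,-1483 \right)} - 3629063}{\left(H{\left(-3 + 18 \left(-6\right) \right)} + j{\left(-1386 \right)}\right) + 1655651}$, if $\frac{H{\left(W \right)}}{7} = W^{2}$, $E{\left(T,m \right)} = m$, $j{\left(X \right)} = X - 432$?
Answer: $- \frac{1815273}{870040} \approx -2.0864$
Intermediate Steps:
$j{\left(X \right)} = -432 + X$
$H{\left(W \right)} = 7 W^{2}$
$\frac{E{\left(-1808,-1483 \right)} - 3629063}{\left(H{\left(-3 + 18 \left(-6\right) \right)} + j{\left(-1386 \right)}\right) + 1655651} = \frac{-1483 - 3629063}{\left(7 \left(-3 + 18 \left(-6\right)\right)^{2} - 1818\right) + 1655651} = - \frac{3630546}{\left(7 \left(-3 - 108\right)^{2} - 1818\right) + 1655651} = - \frac{3630546}{\left(7 \left(-111\right)^{2} - 1818\right) + 1655651} = - \frac{3630546}{\left(7 \cdot 12321 - 1818\right) + 1655651} = - \frac{3630546}{\left(86247 - 1818\right) + 1655651} = - \frac{3630546}{84429 + 1655651} = - \frac{3630546}{1740080} = \left(-3630546\right) \frac{1}{1740080} = - \frac{1815273}{870040}$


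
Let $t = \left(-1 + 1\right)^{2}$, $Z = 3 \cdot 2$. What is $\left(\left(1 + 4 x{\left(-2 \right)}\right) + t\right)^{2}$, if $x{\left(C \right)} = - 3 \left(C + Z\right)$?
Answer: $2209$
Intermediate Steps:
$Z = 6$
$x{\left(C \right)} = -18 - 3 C$ ($x{\left(C \right)} = - 3 \left(C + 6\right) = - 3 \left(6 + C\right) = -18 - 3 C$)
$t = 0$ ($t = 0^{2} = 0$)
$\left(\left(1 + 4 x{\left(-2 \right)}\right) + t\right)^{2} = \left(\left(1 + 4 \left(-18 - -6\right)\right) + 0\right)^{2} = \left(\left(1 + 4 \left(-18 + 6\right)\right) + 0\right)^{2} = \left(\left(1 + 4 \left(-12\right)\right) + 0\right)^{2} = \left(\left(1 - 48\right) + 0\right)^{2} = \left(-47 + 0\right)^{2} = \left(-47\right)^{2} = 2209$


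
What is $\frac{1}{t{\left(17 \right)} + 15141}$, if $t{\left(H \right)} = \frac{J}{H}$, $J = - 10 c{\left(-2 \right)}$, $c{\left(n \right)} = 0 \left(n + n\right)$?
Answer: $\frac{1}{15141} \approx 6.6046 \cdot 10^{-5}$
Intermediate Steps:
$c{\left(n \right)} = 0$ ($c{\left(n \right)} = 0 \cdot 2 n = 0$)
$J = 0$ ($J = \left(-10\right) 0 = 0$)
$t{\left(H \right)} = 0$ ($t{\left(H \right)} = \frac{0}{H} = 0$)
$\frac{1}{t{\left(17 \right)} + 15141} = \frac{1}{0 + 15141} = \frac{1}{15141}$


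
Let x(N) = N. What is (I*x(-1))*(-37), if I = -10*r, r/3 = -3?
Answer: 3330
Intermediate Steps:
r = -9 (r = 3*(-3) = -9)
I = 90 (I = -10*(-9) = 90)
(I*x(-1))*(-37) = (90*(-1))*(-37) = -90*(-37) = 3330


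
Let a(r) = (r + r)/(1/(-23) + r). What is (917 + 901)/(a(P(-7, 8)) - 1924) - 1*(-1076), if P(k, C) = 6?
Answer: 141537323/131656 ≈ 1075.1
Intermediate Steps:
a(r) = 2*r/(-1/23 + r) (a(r) = (2*r)/(-1/23 + r) = 2*r/(-1/23 + r))
(917 + 901)/(a(P(-7, 8)) - 1924) - 1*(-1076) = (917 + 901)/(46*6/(-1 + 23*6) - 1924) - 1*(-1076) = 1818/(46*6/(-1 + 138) - 1924) + 1076 = 1818/(46*6/137 - 1924) + 1076 = 1818/(46*6*(1/137) - 1924) + 1076 = 1818/(276/137 - 1924) + 1076 = 1818/(-263312/137) + 1076 = 1818*(-137/263312) + 1076 = -124533/131656 + 1076 = 141537323/131656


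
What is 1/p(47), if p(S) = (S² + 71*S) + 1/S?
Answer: 47/260663 ≈ 0.00018031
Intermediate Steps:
p(S) = 1/S + S² + 71*S
1/p(47) = 1/((1 + 47²*(71 + 47))/47) = 1/((1 + 2209*118)/47) = 1/((1 + 260662)/47) = 1/((1/47)*260663) = 1/(260663/47) = 47/260663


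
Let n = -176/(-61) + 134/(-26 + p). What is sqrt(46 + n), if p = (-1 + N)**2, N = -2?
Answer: 2*sqrt(11023310)/1037 ≈ 6.4034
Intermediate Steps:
p = 9 (p = (-1 - 2)**2 = (-3)**2 = 9)
n = -5182/1037 (n = -176/(-61) + 134/(-26 + 9) = -176*(-1/61) + 134/(-17) = 176/61 + 134*(-1/17) = 176/61 - 134/17 = -5182/1037 ≈ -4.9971)
sqrt(46 + n) = sqrt(46 - 5182/1037) = sqrt(42520/1037) = 2*sqrt(11023310)/1037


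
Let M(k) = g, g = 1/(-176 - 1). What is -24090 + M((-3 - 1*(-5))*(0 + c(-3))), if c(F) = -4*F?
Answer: -4263931/177 ≈ -24090.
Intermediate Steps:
g = -1/177 (g = 1/(-177) = -1/177 ≈ -0.0056497)
M(k) = -1/177
-24090 + M((-3 - 1*(-5))*(0 + c(-3))) = -24090 - 1/177 = -4263931/177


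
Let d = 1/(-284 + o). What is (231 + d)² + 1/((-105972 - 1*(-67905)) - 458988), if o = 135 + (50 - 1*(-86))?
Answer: 344573972927/6461715 ≈ 53325.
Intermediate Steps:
o = 271 (o = 135 + (50 + 86) = 135 + 136 = 271)
d = -1/13 (d = 1/(-284 + 271) = 1/(-13) = -1/13 ≈ -0.076923)
(231 + d)² + 1/((-105972 - 1*(-67905)) - 458988) = (231 - 1/13)² + 1/((-105972 - 1*(-67905)) - 458988) = (3002/13)² + 1/((-105972 + 67905) - 458988) = 9012004/169 + 1/(-38067 - 458988) = 9012004/169 + 1/(-497055) = 9012004/169 - 1/497055 = 344573972927/6461715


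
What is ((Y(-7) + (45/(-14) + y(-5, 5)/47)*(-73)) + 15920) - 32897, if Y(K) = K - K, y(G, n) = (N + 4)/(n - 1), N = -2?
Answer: -5508491/329 ≈ -16743.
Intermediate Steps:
y(G, n) = 2/(-1 + n) (y(G, n) = (-2 + 4)/(n - 1) = 2/(-1 + n))
Y(K) = 0
((Y(-7) + (45/(-14) + y(-5, 5)/47)*(-73)) + 15920) - 32897 = ((0 + (45/(-14) + (2/(-1 + 5))/47)*(-73)) + 15920) - 32897 = ((0 + (45*(-1/14) + (2/4)*(1/47))*(-73)) + 15920) - 32897 = ((0 + (-45/14 + (2*(¼))*(1/47))*(-73)) + 15920) - 32897 = ((0 + (-45/14 + (½)*(1/47))*(-73)) + 15920) - 32897 = ((0 + (-45/14 + 1/94)*(-73)) + 15920) - 32897 = ((0 - 1054/329*(-73)) + 15920) - 32897 = ((0 + 76942/329) + 15920) - 32897 = (76942/329 + 15920) - 32897 = 5314622/329 - 32897 = -5508491/329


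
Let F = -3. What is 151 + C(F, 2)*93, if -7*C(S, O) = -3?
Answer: 1336/7 ≈ 190.86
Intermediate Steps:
C(S, O) = 3/7 (C(S, O) = -⅐*(-3) = 3/7)
151 + C(F, 2)*93 = 151 + (3/7)*93 = 151 + 279/7 = 1336/7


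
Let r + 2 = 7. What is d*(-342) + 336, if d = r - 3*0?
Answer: -1374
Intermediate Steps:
r = 5 (r = -2 + 7 = 5)
d = 5 (d = 5 - 3*0 = 5 + 0 = 5)
d*(-342) + 336 = 5*(-342) + 336 = -1710 + 336 = -1374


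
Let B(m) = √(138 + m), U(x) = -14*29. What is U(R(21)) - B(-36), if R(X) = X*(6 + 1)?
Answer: -406 - √102 ≈ -416.10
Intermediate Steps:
R(X) = 7*X (R(X) = X*7 = 7*X)
U(x) = -406
U(R(21)) - B(-36) = -406 - √(138 - 36) = -406 - √102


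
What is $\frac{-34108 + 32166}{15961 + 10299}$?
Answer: $- \frac{971}{13130} \approx -0.073953$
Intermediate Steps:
$\frac{-34108 + 32166}{15961 + 10299} = - \frac{1942}{26260} = \left(-1942\right) \frac{1}{26260} = - \frac{971}{13130}$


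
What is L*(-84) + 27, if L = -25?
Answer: 2127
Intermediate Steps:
L*(-84) + 27 = -25*(-84) + 27 = 2100 + 27 = 2127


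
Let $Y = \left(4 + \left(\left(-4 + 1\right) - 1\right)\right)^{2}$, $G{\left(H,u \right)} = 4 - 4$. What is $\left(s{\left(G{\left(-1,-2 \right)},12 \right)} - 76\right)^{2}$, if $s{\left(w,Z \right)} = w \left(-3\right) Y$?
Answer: $5776$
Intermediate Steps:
$G{\left(H,u \right)} = 0$ ($G{\left(H,u \right)} = 4 - 4 = 0$)
$Y = 0$ ($Y = \left(4 - 4\right)^{2} = 0^{2} = 0$)
$s{\left(w,Z \right)} = 0$ ($s{\left(w,Z \right)} = w \left(-3\right) 0 = - 3 w 0 = 0$)
$\left(s{\left(G{\left(-1,-2 \right)},12 \right)} - 76\right)^{2} = \left(0 - 76\right)^{2} = \left(-76\right)^{2} = 5776$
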